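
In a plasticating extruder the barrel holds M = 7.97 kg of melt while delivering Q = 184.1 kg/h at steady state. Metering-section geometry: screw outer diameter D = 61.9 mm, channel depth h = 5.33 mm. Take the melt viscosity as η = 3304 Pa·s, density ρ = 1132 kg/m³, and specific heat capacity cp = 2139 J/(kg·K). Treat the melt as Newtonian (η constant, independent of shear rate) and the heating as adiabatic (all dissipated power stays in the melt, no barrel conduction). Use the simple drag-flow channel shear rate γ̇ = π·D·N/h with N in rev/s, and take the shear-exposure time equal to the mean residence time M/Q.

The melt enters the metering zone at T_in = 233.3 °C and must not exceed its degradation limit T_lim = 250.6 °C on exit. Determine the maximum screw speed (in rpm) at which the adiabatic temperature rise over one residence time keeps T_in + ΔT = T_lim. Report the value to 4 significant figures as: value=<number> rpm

Convert throughput: Q = 184.1 kg/h = 184.1/3600 = 0.0511389 kg/s
t_res = M / Q_s = 7.97 ÷ 0.0511389 = 155.85 s
D = 61.9 mm = 0.0619 m;  h = 5.33 mm = 0.00533 m
Allowable rise: ΔT_a = T_lim − T_in = 250.6 − 233.3 = 17.3 K
γ̇_max² = ΔT_a·ρ·cp / (η·t_res) = [17.3 × 1132 × 2139] / [3304 × 155.85] = 81.3498 s⁻²
γ̇_max = √81.3498 = 9.01941 s⁻¹
N_max = γ̇_max h / (πD) = 9.01941·0.00533/(π·0.0619) = 0.247209 rev/s → ×60 = 14.8326 rpm

value=14.83 rpm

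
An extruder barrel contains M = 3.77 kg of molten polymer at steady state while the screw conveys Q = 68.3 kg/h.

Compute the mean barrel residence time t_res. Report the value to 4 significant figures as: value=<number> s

Throughput in SI: Q_s = 68.3 kg/h ÷ 3600 s/h = 0.0189722 kg/s
Mean residence time: t_res = M/Q_s = 3.77 kg / 0.0189722 kg/s = 198.712 s

value=198.7 s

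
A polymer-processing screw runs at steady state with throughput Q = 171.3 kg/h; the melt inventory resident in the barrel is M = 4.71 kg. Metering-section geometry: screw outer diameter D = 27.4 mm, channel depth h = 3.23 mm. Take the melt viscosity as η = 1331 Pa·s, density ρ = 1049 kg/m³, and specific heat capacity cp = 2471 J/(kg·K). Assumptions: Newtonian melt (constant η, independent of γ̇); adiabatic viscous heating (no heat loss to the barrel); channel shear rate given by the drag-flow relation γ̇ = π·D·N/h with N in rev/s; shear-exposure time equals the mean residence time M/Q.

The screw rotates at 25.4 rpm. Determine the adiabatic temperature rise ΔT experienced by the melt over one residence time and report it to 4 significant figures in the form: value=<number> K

Convert throughput: Q = 171.3 kg/h = 171.3/3600 = 0.0475833 kg/s
t_res = M / Q_s = 4.71 ÷ 0.0475833 = 98.9842 s
Convert to SI: D = 0.0274 m, h = 0.00323 m, N = 25.4/60 = 0.423333 rev/s
γ̇ = π·D·N / h = π · 0.0274 · 0.423333 / 0.00323 = 11.2819 s⁻¹
ΔT = η·γ̇²·t_res/(ρ·cp) = [1331 × 11.2819² × 98.9842] / [1049 × 2471] = 6.46929 K

value=6.469 K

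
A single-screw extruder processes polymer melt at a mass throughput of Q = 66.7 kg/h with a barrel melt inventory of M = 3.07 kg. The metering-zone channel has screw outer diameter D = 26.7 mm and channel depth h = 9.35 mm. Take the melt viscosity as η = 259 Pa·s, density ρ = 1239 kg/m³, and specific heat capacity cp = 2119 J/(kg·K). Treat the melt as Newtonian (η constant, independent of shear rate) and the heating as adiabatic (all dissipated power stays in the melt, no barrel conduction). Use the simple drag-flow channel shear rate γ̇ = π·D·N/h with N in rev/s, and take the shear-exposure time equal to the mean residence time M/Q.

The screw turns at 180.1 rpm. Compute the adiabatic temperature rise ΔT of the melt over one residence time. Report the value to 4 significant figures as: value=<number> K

Convert throughput: Q = 66.7 kg/h = 66.7/3600 = 0.0185278 kg/s
Mean residence time: t_res = M/Q_s = 3.07 kg / 0.0185278 kg/s = 165.697 s
Geometry in metres: D = 26.7 mm → 0.0267 m, h = 9.35 mm → 0.00935 m; screw speed N = 180.1 rpm = 3.00167 rev/s
γ̇ = π D N / h = (π)(0.0267)(3.00167) / 0.00935 = 26.9285 s⁻¹
Adiabatic rise: ΔT = η γ̇² t_res / (ρ cp) = 259·(26.9285)²·165.697 / (1239·2119) = 11.8532 K

value=11.85 K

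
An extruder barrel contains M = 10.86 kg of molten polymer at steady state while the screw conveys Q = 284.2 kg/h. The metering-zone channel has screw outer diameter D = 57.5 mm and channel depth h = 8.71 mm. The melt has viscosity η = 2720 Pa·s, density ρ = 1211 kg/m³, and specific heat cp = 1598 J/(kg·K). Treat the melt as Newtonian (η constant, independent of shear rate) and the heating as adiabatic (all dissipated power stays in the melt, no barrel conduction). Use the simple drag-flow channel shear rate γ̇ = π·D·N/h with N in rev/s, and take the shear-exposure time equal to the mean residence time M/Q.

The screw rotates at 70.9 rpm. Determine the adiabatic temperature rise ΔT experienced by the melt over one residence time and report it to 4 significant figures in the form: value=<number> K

value=116.1 K

Convert throughput: Q = 284.2 kg/h = 284.2/3600 = 0.0789444 kg/s
Mean residence time: t_res = M/Q_s = 10.86 kg / 0.0789444 kg/s = 137.565 s
Geometry in metres: D = 57.5 mm → 0.0575 m, h = 8.71 mm → 0.00871 m; screw speed N = 70.9 rpm = 1.18167 rev/s
Shear rate: γ̇ = πDN/h = π·0.0575·1.18167/0.00871 = 24.5072 s⁻¹
ΔT = η·γ̇²·t_res/(ρ·cp) = [2720 × 24.5072² × 137.565] / [1211 × 1598] = 116.13 K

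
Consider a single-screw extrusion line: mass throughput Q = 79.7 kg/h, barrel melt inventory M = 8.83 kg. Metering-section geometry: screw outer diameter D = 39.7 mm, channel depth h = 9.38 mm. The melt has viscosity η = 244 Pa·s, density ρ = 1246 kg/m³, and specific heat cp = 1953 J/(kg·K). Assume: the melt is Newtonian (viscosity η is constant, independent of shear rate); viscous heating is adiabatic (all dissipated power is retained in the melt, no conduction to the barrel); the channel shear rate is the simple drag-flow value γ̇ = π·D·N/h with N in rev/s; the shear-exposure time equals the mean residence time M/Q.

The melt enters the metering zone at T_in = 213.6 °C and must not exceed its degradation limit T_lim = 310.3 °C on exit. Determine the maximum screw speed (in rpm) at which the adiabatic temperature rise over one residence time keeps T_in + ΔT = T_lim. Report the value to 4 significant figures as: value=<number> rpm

Throughput in SI: Q_s = 79.7 kg/h ÷ 3600 s/h = 0.0221389 kg/s
t_res = M / Q_s = 8.83 / 0.0221389 = 398.846 s
Convert to metres: D = 0.0397 m, h = 0.00938 m
ΔT_a = T_lim − T_in = 310.3 − 213.6 = 96.7 K
γ̇_max² = ΔT_a·ρ·cp / (η·t_res) = [96.7 × 1246 × 1953] / [244 × 398.846] = 2417.98 s⁻²
γ̇_max = √2417.98 = 49.1729 s⁻¹
N_max = γ̇_max·h / (π·D) = 49.1729 · 0.00938 / (π · 0.0397) = 3.69818 rev/s = 221.891 rpm

value=221.9 rpm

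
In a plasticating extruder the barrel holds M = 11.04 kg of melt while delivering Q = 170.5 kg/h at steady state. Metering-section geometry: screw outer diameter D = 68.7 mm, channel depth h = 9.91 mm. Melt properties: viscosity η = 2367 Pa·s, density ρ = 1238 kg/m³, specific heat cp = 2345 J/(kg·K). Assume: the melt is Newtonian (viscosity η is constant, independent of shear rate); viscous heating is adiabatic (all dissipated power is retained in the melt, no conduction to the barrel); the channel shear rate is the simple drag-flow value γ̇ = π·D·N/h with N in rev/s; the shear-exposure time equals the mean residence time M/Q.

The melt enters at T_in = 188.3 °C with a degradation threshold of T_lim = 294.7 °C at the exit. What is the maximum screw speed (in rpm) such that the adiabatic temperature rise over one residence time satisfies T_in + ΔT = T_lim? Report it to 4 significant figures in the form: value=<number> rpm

Convert throughput: Q = 170.5 kg/h = 170.5/3600 = 0.0473611 kg/s
Mean residence time: t_res = M/Q_s = 11.04 kg / 0.0473611 kg/s = 233.103 s
Convert to metres: D = 0.0687 m, h = 0.00991 m
ΔT_a = T_lim − T_in = 294.7 − 188.3 = 106.4 K
γ̇_max² = ΔT_a·ρ·cp/(η·t_res) = 106.4·1238·2345/(2367·233.103) = 559.835 s⁻²
Take the square root: γ̇_max = √(559.835) = 23.6608 s⁻¹
N_max = γ̇_max·h / (π·D) = 23.6608 · 0.00991 / (π · 0.0687) = 1.08642 rev/s = 65.1851 rpm

value=65.19 rpm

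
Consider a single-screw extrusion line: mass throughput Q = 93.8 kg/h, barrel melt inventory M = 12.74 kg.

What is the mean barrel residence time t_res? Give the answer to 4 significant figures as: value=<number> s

value=489.0 s

Throughput in SI: Q_s = 93.8 kg/h ÷ 3600 s/h = 0.0260556 kg/s
t_res = M / Q_s = 12.74 / 0.0260556 = 488.955 s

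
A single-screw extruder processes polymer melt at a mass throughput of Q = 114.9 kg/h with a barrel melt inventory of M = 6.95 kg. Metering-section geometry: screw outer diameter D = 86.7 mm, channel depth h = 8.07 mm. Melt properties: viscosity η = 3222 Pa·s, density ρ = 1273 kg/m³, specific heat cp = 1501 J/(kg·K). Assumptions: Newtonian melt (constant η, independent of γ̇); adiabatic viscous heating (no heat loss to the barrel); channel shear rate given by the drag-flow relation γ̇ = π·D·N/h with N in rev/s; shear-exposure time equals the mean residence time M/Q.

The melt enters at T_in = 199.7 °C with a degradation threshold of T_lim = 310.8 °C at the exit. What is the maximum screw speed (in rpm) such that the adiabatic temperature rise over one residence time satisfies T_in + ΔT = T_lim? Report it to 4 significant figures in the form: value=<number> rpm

Throughput in SI: Q_s = 114.9 kg/h ÷ 3600 s/h = 0.0319167 kg/s
t_res = M / Q_s = 6.95 / 0.0319167 = 217.755 s
Geometry in SI: D = 86.7 mm → 0.0867 m, h = 8.07 mm → 0.00807 m
ΔT_a = T_lim − T_in = 310.8 °C − 199.7 °C = 111.1 K
Invert ΔT = ηγ̇²t_res/(ρcp) for γ̇: γ̇_max² = ΔT_a ρ cp / (η t_res) = 111.1·1273·1501 / (3222·217.755) = 302.573 s⁻²
Take the square root: γ̇_max = √(302.573) = 17.3946 s⁻¹
N_max = γ̇_max h / (πD) = 17.3946·0.00807/(π·0.0867) = 0.515371 rev/s → ×60 = 30.9222 rpm

value=30.92 rpm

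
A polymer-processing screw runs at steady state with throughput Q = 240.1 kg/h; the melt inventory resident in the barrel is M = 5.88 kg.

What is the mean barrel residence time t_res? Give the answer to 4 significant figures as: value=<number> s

value=88.16 s

Q_s = Q / 3600 = 240.1 / 3600 = 0.0666944 kg/s
t_res = M / Q_s = 5.88 / 0.0666944 = 88.1633 s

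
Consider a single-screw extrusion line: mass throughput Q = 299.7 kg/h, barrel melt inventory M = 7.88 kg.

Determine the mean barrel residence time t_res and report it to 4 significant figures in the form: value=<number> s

value=94.65 s

Q_s = Q / 3600 = 299.7 / 3600 = 0.08325 kg/s
t_res = M / Q_s = 7.88 ÷ 0.08325 = 94.6547 s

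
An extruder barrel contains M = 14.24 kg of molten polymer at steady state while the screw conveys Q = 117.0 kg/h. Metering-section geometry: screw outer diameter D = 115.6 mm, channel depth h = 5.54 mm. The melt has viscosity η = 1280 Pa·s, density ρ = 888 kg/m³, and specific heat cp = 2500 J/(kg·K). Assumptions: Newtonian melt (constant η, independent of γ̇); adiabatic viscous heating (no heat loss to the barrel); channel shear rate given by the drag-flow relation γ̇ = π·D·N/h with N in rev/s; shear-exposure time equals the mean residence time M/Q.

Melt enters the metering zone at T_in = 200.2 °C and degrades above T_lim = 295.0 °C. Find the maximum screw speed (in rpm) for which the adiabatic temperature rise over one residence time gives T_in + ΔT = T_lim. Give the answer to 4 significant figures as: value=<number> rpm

Convert throughput: Q = 117.0 kg/h = 117.0/3600 = 0.0325 kg/s
t_res = M / Q_s = 14.24 ÷ 0.0325 = 438.154 s
Geometry in SI: D = 115.6 mm → 0.1156 m, h = 5.54 mm → 0.00554 m
ΔT_a = T_lim − T_in = 295.0 − 200.2 = 94.8 K
Invert ΔT = ηγ̇²t_res/(ρcp) for γ̇: γ̇_max² = ΔT_a ρ cp / (η t_res) = 94.8·888·2500 / (1280·438.154) = 375.253 s⁻²
γ̇_max = sqrt(375.253) = 19.3715 s⁻¹
N_max = γ̇_max h / (πD) = 19.3715·0.00554/(π·0.1156) = 0.295505 rev/s → ×60 = 17.7303 rpm

value=17.73 rpm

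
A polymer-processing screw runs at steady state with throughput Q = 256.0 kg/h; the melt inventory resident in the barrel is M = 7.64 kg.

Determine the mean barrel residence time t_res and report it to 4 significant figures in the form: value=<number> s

Convert throughput: Q = 256.0 kg/h = 256.0/3600 = 0.0711111 kg/s
t_res = M / Q_s = 7.64 / 0.0711111 = 107.438 s

value=107.4 s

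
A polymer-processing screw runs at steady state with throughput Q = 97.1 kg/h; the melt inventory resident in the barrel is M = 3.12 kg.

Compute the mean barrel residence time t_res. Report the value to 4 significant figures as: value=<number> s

Q_s = Q / 3600 = 97.1 / 3600 = 0.0269722 kg/s
t_res = M / Q_s = 3.12 / 0.0269722 = 115.675 s

value=115.7 s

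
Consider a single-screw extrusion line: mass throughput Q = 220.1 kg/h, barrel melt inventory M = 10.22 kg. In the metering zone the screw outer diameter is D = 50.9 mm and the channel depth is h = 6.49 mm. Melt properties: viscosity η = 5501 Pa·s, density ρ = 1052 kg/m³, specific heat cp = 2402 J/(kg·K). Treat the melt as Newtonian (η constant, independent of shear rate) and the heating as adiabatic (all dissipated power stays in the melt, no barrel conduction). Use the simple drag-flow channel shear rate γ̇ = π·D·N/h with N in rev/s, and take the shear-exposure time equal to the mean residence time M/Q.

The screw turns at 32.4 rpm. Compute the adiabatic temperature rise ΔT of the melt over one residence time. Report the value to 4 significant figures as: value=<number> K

Throughput in SI: Q_s = 220.1 kg/h ÷ 3600 s/h = 0.0611389 kg/s
t_res = M / Q_s = 10.22 / 0.0611389 = 167.16 s
Convert to SI: D = 0.0509 m, h = 0.00649 m, N = 32.4/60 = 0.54 rev/s
γ̇ = π·D·N / h = π · 0.0509 · 0.54 / 0.00649 = 13.3051 s⁻¹
ΔT = η·γ̇²·t_res / (ρ·cp) = 5501 · (13.3051)² · 167.16 / (1052 · 2402) = 64.4198 K

value=64.42 K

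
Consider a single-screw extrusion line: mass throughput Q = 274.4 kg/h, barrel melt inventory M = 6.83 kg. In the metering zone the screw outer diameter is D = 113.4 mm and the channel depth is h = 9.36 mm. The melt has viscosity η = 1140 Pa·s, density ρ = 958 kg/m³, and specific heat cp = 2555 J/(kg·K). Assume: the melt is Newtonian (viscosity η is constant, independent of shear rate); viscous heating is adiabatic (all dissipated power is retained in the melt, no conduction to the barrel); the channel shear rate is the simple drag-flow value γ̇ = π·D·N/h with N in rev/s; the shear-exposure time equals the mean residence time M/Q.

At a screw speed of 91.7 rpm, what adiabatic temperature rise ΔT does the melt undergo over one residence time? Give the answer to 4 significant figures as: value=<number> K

value=141.2 K

Q_s = Q / 3600 = 274.4 / 3600 = 0.0762222 kg/s
t_res = M / Q_s = 6.83 ÷ 0.0762222 = 89.6064 s
Convert to SI: D = 0.1134 m, h = 0.00936 m, N = 91.7/60 = 1.52833 rev/s
Shear rate: γ̇ = πDN/h = π·0.1134·1.52833/0.00936 = 58.1708 s⁻¹
ΔT = η·γ̇²·t_res / (ρ·cp) = 1140 · (58.1708)² · 89.6064 / (958 · 2555) = 141.221 K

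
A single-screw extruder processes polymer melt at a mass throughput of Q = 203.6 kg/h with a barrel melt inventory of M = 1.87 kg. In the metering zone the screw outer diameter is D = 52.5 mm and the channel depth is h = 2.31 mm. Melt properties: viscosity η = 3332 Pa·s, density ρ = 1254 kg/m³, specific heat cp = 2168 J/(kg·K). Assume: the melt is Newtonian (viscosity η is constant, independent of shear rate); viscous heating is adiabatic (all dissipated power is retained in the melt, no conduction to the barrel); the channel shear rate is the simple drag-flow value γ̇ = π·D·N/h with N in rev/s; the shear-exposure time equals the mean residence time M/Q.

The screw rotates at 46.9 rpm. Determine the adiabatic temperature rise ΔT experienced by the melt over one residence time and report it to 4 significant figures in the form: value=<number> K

value=126.2 K

Throughput in SI: Q_s = 203.6 kg/h ÷ 3600 s/h = 0.0565556 kg/s
t_res = M / Q_s = 1.87 / 0.0565556 = 33.0648 s
Convert to SI: D = 0.0525 m, h = 0.00231 m, N = 46.9/60 = 0.781667 rev/s
Shear rate: γ̇ = πDN/h = π·0.0525·0.781667/0.00231 = 55.8109 s⁻¹
Adiabatic rise: ΔT = η γ̇² t_res / (ρ cp) = 3332·(55.8109)²·33.0648 / (1254·2168) = 126.227 K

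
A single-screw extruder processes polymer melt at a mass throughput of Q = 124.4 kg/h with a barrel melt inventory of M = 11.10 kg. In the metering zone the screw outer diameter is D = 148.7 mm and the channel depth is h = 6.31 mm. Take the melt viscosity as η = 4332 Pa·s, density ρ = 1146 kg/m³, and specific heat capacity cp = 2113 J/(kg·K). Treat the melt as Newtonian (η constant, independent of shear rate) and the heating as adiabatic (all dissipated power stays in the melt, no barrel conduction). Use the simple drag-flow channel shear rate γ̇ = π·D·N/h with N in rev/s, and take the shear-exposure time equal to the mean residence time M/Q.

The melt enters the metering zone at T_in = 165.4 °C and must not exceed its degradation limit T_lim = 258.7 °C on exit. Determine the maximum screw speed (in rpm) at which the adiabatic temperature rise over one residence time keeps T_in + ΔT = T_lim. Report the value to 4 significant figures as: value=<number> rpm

value=10.33 rpm

Throughput in SI: Q_s = 124.4 kg/h ÷ 3600 s/h = 0.0345556 kg/s
Mean residence time: t_res = M/Q_s = 11.10 kg / 0.0345556 kg/s = 321.222 s
Convert to metres: D = 0.1487 m, h = 0.00631 m
ΔT_a = T_lim − T_in = 258.7 °C − 165.4 °C = 93.3 K
Invert ΔT = ηγ̇²t_res/(ρcp) for γ̇: γ̇_max² = ΔT_a ρ cp / (η t_res) = 93.3·1146·2113 / (4332·321.222) = 162.357 s⁻²
γ̇_max = sqrt(162.357) = 12.742 s⁻¹
N_max = γ̇_max h / (πD) = 12.742·0.00631/(π·0.1487) = 0.172109 rev/s → ×60 = 10.3266 rpm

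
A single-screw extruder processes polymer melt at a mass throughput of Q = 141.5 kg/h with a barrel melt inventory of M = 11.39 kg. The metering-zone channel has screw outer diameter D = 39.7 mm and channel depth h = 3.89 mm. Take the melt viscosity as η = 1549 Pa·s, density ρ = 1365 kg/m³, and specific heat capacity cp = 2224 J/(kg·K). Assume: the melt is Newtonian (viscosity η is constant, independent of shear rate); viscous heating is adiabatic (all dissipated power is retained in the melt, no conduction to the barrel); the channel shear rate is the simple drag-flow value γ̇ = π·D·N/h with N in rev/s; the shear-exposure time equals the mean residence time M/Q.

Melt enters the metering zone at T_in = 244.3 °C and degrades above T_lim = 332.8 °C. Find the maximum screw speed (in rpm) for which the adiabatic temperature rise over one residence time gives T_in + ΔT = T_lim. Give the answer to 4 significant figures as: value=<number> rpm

value=45.78 rpm

Convert throughput: Q = 141.5 kg/h = 141.5/3600 = 0.0393056 kg/s
Mean residence time: t_res = M/Q_s = 11.39 kg / 0.0393056 kg/s = 289.781 s
Geometry in SI: D = 39.7 mm → 0.0397 m, h = 3.89 mm → 0.00389 m
Allowable rise: ΔT_a = T_lim − T_in = 332.8 − 244.3 = 88.5 K
γ̇_max² = ΔT_a·ρ·cp / (η·t_res) = [88.5 × 1365 × 2224] / [1549 × 289.781] = 598.535 s⁻²
γ̇_max = sqrt(598.535) = 24.465 s⁻¹
Solve γ̇ = πDN/h for N: N_max = γ̇_max·h/(π·D) = 24.465 × 0.00389 / (π × 0.0397) = 0.763052 rev/s = 45.7831 rpm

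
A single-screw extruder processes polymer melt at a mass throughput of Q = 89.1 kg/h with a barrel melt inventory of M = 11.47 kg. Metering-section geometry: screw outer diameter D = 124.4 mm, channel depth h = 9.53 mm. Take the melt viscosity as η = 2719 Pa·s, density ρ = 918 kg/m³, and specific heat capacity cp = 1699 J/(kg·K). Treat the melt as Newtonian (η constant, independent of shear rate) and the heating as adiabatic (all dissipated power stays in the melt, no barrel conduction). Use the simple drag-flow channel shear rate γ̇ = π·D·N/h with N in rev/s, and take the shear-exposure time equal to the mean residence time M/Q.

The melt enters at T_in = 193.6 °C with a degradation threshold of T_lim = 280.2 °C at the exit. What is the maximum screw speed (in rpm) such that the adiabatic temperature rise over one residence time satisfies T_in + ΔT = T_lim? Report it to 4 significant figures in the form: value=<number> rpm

value=15.15 rpm

Convert throughput: Q = 89.1 kg/h = 89.1/3600 = 0.02475 kg/s
t_res = M / Q_s = 11.47 ÷ 0.02475 = 463.434 s
Geometry in SI: D = 124.4 mm → 0.1244 m, h = 9.53 mm → 0.00953 m
ΔT_a = T_lim − T_in = 280.2 °C − 193.6 °C = 86.6 K
Invert ΔT = ηγ̇²t_res/(ρcp) for γ̇: γ̇_max² = ΔT_a ρ cp / (η t_res) = 86.6·918·1699 / (2719·463.434) = 107.191 s⁻²
γ̇_max = √107.191 = 10.3533 s⁻¹
Solve γ̇ = πDN/h for N: N_max = γ̇_max·h/(π·D) = 10.3533 × 0.00953 / (π × 0.1244) = 0.252465 rev/s = 15.1479 rpm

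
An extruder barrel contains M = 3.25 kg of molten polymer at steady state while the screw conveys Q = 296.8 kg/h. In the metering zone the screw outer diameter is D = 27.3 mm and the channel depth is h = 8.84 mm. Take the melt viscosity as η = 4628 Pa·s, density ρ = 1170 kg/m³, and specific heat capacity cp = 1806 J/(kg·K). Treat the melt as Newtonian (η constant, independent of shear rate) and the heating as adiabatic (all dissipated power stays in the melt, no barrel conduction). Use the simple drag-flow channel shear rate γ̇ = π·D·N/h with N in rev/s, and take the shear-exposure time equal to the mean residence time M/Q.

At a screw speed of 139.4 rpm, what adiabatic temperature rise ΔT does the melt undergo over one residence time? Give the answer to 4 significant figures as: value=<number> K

value=43.87 K

Convert throughput: Q = 296.8 kg/h = 296.8/3600 = 0.0824444 kg/s
t_res = M / Q_s = 3.25 / 0.0824444 = 39.4205 s
D = 27.3 mm = 0.0273 m;  h = 8.84 mm = 0.00884 m;  N = 139.4 rpm / 60 = 2.32333 rev/s
γ̇ = π·D·N / h = π · 0.0273 · 2.32333 / 0.00884 = 22.5409 s⁻¹
ΔT = η·γ̇²·t_res/(ρ·cp) = [4628 × 22.5409² × 39.4205] / [1170 × 1806] = 43.8688 K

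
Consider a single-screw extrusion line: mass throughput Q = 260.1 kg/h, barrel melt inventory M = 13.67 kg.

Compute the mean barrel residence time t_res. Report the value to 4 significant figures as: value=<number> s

Throughput in SI: Q_s = 260.1 kg/h ÷ 3600 s/h = 0.07225 kg/s
t_res = M / Q_s = 13.67 ÷ 0.07225 = 189.204 s

value=189.2 s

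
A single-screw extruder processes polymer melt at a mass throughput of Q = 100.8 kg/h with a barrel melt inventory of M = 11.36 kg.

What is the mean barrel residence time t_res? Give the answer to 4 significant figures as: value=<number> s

value=405.7 s

Throughput in SI: Q_s = 100.8 kg/h ÷ 3600 s/h = 0.028 kg/s
Mean residence time: t_res = M/Q_s = 11.36 kg / 0.028 kg/s = 405.714 s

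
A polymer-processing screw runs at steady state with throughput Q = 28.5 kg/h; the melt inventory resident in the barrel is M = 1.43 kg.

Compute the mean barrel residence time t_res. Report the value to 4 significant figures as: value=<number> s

Throughput in SI: Q_s = 28.5 kg/h ÷ 3600 s/h = 0.00791667 kg/s
Mean residence time: t_res = M/Q_s = 1.43 kg / 0.00791667 kg/s = 180.632 s

value=180.6 s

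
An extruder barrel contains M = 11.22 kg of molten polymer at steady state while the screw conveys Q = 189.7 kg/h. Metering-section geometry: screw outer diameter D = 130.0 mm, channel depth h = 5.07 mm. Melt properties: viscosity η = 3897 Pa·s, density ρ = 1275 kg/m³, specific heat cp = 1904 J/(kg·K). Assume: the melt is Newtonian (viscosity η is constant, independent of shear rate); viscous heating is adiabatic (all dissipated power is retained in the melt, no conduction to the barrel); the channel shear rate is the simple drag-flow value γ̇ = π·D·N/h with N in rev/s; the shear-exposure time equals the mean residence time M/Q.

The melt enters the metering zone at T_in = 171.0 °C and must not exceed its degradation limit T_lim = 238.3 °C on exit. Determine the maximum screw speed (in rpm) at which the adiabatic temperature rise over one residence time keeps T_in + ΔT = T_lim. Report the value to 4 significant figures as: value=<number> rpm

value=10.45 rpm

Throughput in SI: Q_s = 189.7 kg/h ÷ 3600 s/h = 0.0526944 kg/s
t_res = M / Q_s = 11.22 ÷ 0.0526944 = 212.926 s
D = 130.0 mm = 0.13 m;  h = 5.07 mm = 0.00507 m
ΔT_a = T_lim − T_in = 238.3 − 171.0 = 67.3 K
γ̇_max² = ΔT_a·ρ·cp/(η·t_res) = 67.3·1275·1904/(3897·212.926) = 196.895 s⁻²
Take the square root: γ̇_max = √(196.895) = 14.0319 s⁻¹
N_max = γ̇_max h / (πD) = 14.0319·0.00507/(π·0.13) = 0.174193 rev/s → ×60 = 10.4516 rpm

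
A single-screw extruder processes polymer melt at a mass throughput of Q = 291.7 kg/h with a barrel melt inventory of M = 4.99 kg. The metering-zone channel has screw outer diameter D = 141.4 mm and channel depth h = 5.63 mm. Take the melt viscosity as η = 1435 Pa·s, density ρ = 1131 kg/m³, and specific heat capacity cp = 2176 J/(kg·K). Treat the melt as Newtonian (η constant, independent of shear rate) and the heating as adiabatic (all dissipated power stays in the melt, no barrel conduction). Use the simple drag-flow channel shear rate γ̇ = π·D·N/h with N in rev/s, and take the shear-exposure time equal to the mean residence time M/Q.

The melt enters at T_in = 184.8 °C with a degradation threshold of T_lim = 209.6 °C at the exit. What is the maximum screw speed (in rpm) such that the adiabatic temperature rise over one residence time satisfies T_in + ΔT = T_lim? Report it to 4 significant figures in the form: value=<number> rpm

Convert throughput: Q = 291.7 kg/h = 291.7/3600 = 0.0810278 kg/s
t_res = M / Q_s = 4.99 ÷ 0.0810278 = 61.5838 s
Geometry in SI: D = 141.4 mm → 0.1414 m, h = 5.63 mm → 0.00563 m
Allowable rise: ΔT_a = T_lim − T_in = 209.6 − 184.8 = 24.8 K
γ̇_max² = ΔT_a·ρ·cp / (η·t_res) = [24.8 × 1131 × 2176] / [1435 × 61.5838] = 690.645 s⁻²
γ̇_max = sqrt(690.645) = 26.2801 s⁻¹
Solve γ̇ = πDN/h for N: N_max = γ̇_max·h/(π·D) = 26.2801 × 0.00563 / (π × 0.1414) = 0.333071 rev/s = 19.9842 rpm

value=19.98 rpm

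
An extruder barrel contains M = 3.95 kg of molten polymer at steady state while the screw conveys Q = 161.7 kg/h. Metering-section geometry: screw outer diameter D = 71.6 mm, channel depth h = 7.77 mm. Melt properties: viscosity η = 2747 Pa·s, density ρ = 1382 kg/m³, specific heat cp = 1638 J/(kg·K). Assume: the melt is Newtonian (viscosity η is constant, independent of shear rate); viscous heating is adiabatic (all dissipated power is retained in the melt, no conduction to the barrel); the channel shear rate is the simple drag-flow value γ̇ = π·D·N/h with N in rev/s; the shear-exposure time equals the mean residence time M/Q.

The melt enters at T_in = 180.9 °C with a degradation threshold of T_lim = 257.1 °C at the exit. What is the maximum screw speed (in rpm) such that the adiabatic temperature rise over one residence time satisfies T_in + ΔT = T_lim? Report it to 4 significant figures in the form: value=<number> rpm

value=55.38 rpm

Convert throughput: Q = 161.7 kg/h = 161.7/3600 = 0.0449167 kg/s
Mean residence time: t_res = M/Q_s = 3.95 kg / 0.0449167 kg/s = 87.9406 s
D = 71.6 mm = 0.0716 m;  h = 7.77 mm = 0.00777 m
Allowable rise: ΔT_a = T_lim − T_in = 257.1 − 180.9 = 76.2 K
γ̇_max² = ΔT_a·ρ·cp/(η·t_res) = 76.2·1382·1638/(2747·87.9406) = 714.05 s⁻²
γ̇_max = sqrt(714.05) = 26.7217 s⁻¹
Solve γ̇ = πDN/h for N: N_max = γ̇_max·h/(π·D) = 26.7217 × 0.00777 / (π × 0.0716) = 0.923044 rev/s = 55.3826 rpm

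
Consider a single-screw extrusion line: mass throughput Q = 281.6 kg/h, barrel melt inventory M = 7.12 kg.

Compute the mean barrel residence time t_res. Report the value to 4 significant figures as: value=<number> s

value=91.02 s

Q_s = Q / 3600 = 281.6 / 3600 = 0.0782222 kg/s
t_res = M / Q_s = 7.12 ÷ 0.0782222 = 91.0227 s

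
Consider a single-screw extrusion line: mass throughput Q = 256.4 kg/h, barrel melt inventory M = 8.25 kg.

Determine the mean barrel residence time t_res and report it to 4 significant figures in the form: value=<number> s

value=115.8 s

Q_s = Q / 3600 = 256.4 / 3600 = 0.0712222 kg/s
Mean residence time: t_res = M/Q_s = 8.25 kg / 0.0712222 kg/s = 115.835 s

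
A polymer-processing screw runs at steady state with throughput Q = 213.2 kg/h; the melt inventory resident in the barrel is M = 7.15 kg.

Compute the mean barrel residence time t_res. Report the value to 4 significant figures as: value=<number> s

value=120.7 s

Convert throughput: Q = 213.2 kg/h = 213.2/3600 = 0.0592222 kg/s
t_res = M / Q_s = 7.15 / 0.0592222 = 120.732 s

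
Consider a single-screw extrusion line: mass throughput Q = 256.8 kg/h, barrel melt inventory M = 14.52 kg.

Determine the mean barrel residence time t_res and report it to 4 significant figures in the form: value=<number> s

value=203.6 s

Throughput in SI: Q_s = 256.8 kg/h ÷ 3600 s/h = 0.0713333 kg/s
t_res = M / Q_s = 14.52 ÷ 0.0713333 = 203.551 s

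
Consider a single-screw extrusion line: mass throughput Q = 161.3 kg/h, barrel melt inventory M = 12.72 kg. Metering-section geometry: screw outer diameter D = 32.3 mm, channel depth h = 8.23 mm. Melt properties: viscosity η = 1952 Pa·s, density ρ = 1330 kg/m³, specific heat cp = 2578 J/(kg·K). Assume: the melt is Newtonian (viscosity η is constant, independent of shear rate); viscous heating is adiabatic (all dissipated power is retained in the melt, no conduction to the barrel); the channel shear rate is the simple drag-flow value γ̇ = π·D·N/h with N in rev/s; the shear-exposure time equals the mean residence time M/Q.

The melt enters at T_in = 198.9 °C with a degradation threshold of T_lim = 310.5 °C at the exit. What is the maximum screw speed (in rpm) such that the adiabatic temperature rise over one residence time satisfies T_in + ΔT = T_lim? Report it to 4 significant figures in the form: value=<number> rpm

value=127.9 rpm

Q_s = Q / 3600 = 161.3 / 3600 = 0.0448056 kg/s
t_res = M / Q_s = 12.72 / 0.0448056 = 283.893 s
D = 32.3 mm = 0.0323 m;  h = 8.23 mm = 0.00823 m
Allowable rise: ΔT_a = T_lim − T_in = 310.5 − 198.9 = 111.6 K
γ̇_max² = ΔT_a·ρ·cp / (η·t_res) = [111.6 × 1330 × 2578] / [1952 × 283.893] = 690.5 s⁻²
γ̇_max = sqrt(690.5) = 26.2774 s⁻¹
Solve γ̇ = πDN/h for N: N_max = γ̇_max·h/(π·D) = 26.2774 × 0.00823 / (π × 0.0323) = 2.13122 rev/s = 127.873 rpm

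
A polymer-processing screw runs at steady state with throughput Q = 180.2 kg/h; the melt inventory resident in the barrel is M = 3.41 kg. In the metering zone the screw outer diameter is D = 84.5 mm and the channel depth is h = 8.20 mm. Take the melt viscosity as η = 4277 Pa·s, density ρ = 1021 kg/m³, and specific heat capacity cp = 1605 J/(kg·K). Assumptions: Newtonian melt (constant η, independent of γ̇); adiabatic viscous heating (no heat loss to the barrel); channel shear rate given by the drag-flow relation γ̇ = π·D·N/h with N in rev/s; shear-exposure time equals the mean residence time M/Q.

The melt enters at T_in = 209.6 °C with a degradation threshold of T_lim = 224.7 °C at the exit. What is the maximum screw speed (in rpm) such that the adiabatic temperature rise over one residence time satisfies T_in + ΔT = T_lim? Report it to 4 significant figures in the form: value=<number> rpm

value=17.08 rpm

Convert throughput: Q = 180.2 kg/h = 180.2/3600 = 0.0500556 kg/s
Mean residence time: t_res = M/Q_s = 3.41 kg / 0.0500556 kg/s = 68.1243 s
Geometry in SI: D = 84.5 mm → 0.0845 m, h = 8.20 mm → 0.0082 m
Allowable rise: ΔT_a = T_lim − T_in = 224.7 − 209.6 = 15.1 K
γ̇_max² = ΔT_a·ρ·cp / (η·t_res) = [15.1 × 1021 × 1605] / [4277 × 68.1243] = 84.9252 s⁻²
γ̇_max = sqrt(84.9252) = 9.21548 s⁻¹
N_max = γ̇_max h / (πD) = 9.21548·0.0082/(π·0.0845) = 0.284659 rev/s → ×60 = 17.0796 rpm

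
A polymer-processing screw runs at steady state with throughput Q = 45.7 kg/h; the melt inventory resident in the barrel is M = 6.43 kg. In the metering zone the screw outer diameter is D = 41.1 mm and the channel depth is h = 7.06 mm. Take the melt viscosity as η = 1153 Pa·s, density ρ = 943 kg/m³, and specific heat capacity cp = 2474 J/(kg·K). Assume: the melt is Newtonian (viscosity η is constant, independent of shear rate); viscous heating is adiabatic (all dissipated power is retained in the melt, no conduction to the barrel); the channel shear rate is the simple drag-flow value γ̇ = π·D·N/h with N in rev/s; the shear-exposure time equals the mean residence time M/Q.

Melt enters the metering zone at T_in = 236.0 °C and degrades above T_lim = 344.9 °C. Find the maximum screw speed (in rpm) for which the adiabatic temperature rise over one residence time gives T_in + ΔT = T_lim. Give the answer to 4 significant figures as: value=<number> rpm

Q_s = Q / 3600 = 45.7 / 3600 = 0.0126944 kg/s
t_res = M / Q_s = 6.43 ÷ 0.0126944 = 506.521 s
Convert to metres: D = 0.0411 m, h = 0.00706 m
ΔT_a = T_lim − T_in = 344.9 °C − 236.0 °C = 108.9 K
γ̇_max² = ΔT_a·ρ·cp/(η·t_res) = 108.9·943·2474/(1153·506.521) = 435.023 s⁻²
γ̇_max = √435.023 = 20.8572 s⁻¹
Solve γ̇ = πDN/h for N: N_max = γ̇_max·h/(π·D) = 20.8572 × 0.00706 / (π × 0.0411) = 1.14043 rev/s = 68.4259 rpm

value=68.43 rpm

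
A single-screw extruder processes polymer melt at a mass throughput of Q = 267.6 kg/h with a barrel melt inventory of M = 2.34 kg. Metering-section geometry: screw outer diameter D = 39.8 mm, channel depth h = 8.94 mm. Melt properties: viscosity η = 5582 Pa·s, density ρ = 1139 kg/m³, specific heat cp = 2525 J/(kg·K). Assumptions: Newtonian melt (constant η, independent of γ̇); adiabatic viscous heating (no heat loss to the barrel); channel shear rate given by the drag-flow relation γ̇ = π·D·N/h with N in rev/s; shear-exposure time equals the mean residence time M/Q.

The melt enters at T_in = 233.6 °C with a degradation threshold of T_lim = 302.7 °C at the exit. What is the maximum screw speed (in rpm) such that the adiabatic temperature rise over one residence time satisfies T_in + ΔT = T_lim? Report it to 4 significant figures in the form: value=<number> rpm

value=144.3 rpm

Q_s = Q / 3600 = 267.6 / 3600 = 0.0743333 kg/s
Mean residence time: t_res = M/Q_s = 2.34 kg / 0.0743333 kg/s = 31.4798 s
Geometry in SI: D = 39.8 mm → 0.0398 m, h = 8.94 mm → 0.00894 m
ΔT_a = T_lim − T_in = 302.7 − 233.6 = 69.1 K
Invert ΔT = ηγ̇²t_res/(ρcp) for γ̇: γ̇_max² = ΔT_a ρ cp / (η t_res) = 69.1·1139·2525 / (5582·31.4798) = 1130.94 s⁻²
γ̇_max = sqrt(1130.94) = 33.6295 s⁻¹
N_max = γ̇_max·h / (π·D) = 33.6295 · 0.00894 / (π · 0.0398) = 2.4045 rev/s = 144.27 rpm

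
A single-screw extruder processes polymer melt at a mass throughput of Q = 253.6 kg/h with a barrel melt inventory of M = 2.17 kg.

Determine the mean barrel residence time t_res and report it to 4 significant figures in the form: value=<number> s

Throughput in SI: Q_s = 253.6 kg/h ÷ 3600 s/h = 0.0704444 kg/s
t_res = M / Q_s = 2.17 / 0.0704444 = 30.8044 s

value=30.80 s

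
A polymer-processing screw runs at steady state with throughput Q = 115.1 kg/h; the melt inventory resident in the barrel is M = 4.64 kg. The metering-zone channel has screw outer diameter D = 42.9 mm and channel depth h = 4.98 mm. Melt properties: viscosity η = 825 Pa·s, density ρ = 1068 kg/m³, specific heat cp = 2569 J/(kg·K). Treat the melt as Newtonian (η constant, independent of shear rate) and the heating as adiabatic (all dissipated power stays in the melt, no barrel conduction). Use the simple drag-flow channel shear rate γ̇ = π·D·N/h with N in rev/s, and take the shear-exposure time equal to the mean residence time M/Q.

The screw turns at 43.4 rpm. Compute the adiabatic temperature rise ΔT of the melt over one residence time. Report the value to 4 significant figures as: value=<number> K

Convert throughput: Q = 115.1 kg/h = 115.1/3600 = 0.0319722 kg/s
Mean residence time: t_res = M/Q_s = 4.64 kg / 0.0319722 kg/s = 145.126 s
Convert to SI: D = 0.0429 m, h = 0.00498 m, N = 43.4/60 = 0.723333 rev/s
γ̇ = π·D·N / h = π · 0.0429 · 0.723333 / 0.00498 = 19.5757 s⁻¹
ΔT = η·γ̇²·t_res/(ρ·cp) = [825 × 19.5757² × 145.126] / [1068 × 2569] = 16.7223 K

value=16.72 K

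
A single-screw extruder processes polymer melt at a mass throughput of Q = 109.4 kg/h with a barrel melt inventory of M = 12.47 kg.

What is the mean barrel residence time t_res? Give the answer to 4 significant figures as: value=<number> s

value=410.3 s

Convert throughput: Q = 109.4 kg/h = 109.4/3600 = 0.0303889 kg/s
t_res = M / Q_s = 12.47 / 0.0303889 = 410.347 s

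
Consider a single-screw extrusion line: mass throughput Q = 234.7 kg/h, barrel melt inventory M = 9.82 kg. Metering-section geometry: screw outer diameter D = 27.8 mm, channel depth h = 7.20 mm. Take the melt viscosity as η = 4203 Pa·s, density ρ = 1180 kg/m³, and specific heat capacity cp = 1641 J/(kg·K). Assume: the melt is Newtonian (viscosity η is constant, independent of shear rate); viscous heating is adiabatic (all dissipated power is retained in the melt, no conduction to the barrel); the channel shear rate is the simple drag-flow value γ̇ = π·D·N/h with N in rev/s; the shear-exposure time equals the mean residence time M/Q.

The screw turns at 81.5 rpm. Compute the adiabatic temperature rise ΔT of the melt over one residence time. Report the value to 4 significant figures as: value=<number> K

Convert throughput: Q = 234.7 kg/h = 234.7/3600 = 0.0651944 kg/s
t_res = M / Q_s = 9.82 ÷ 0.0651944 = 150.626 s
Convert to SI: D = 0.0278 m, h = 0.0072 m, N = 81.5/60 = 1.35833 rev/s
Shear rate: γ̇ = πDN/h = π·0.0278·1.35833/0.0072 = 16.4766 s⁻¹
ΔT = η·γ̇²·t_res/(ρ·cp) = [4203 × 16.4766² × 150.626] / [1180 × 1641] = 88.7578 K

value=88.76 K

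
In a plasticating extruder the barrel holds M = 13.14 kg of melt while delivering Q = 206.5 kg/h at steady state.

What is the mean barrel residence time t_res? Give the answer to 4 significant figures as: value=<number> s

Q_s = Q / 3600 = 206.5 / 3600 = 0.0573611 kg/s
Mean residence time: t_res = M/Q_s = 13.14 kg / 0.0573611 kg/s = 229.075 s

value=229.1 s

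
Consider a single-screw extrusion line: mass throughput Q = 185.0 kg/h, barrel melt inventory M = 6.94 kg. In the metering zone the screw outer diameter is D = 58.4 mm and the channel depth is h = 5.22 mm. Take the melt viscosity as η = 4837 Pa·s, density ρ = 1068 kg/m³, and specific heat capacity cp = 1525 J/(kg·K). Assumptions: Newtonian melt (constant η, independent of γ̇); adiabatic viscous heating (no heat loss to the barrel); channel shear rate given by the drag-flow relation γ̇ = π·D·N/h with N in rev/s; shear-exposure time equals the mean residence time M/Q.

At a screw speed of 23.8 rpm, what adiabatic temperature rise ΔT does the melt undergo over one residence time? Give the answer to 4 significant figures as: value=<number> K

value=77.96 K

Throughput in SI: Q_s = 185.0 kg/h ÷ 3600 s/h = 0.0513889 kg/s
t_res = M / Q_s = 6.94 ÷ 0.0513889 = 135.049 s
Geometry in metres: D = 58.4 mm → 0.0584 m, h = 5.22 mm → 0.00522 m; screw speed N = 23.8 rpm = 0.396667 rev/s
Shear rate: γ̇ = πDN/h = π·0.0584·0.396667/0.00522 = 13.9418 s⁻¹
ΔT = η·γ̇²·t_res / (ρ·cp) = 4837 · (13.9418)² · 135.049 / (1068 · 1525) = 77.9581 K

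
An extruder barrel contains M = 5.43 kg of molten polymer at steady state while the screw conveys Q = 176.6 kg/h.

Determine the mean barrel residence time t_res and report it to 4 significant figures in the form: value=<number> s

Convert throughput: Q = 176.6 kg/h = 176.6/3600 = 0.0490556 kg/s
Mean residence time: t_res = M/Q_s = 5.43 kg / 0.0490556 kg/s = 110.691 s

value=110.7 s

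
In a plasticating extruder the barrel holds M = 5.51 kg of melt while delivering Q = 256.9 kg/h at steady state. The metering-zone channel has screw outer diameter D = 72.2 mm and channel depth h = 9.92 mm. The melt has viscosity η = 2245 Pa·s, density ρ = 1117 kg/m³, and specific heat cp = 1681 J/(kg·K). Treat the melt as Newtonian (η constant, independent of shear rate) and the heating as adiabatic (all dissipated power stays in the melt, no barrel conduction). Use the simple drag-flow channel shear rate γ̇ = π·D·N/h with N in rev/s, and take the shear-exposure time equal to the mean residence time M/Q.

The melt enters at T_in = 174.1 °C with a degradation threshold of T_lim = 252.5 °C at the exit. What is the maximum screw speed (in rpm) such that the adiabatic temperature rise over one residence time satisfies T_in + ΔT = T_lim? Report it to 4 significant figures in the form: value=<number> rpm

Convert throughput: Q = 256.9 kg/h = 256.9/3600 = 0.0713611 kg/s
Mean residence time: t_res = M/Q_s = 5.51 kg / 0.0713611 kg/s = 77.2129 s
Convert to metres: D = 0.0722 m, h = 0.00992 m
Allowable rise: ΔT_a = T_lim − T_in = 252.5 − 174.1 = 78.4 K
γ̇_max² = ΔT_a·ρ·cp / (η·t_res) = [78.4 × 1117 × 1681] / [2245 × 77.2129] = 849.24 s⁻²
γ̇_max = √849.24 = 29.1417 s⁻¹
N_max = γ̇_max h / (πD) = 29.1417·0.00992/(π·0.0722) = 1.2745 rev/s → ×60 = 76.47 rpm

value=76.47 rpm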